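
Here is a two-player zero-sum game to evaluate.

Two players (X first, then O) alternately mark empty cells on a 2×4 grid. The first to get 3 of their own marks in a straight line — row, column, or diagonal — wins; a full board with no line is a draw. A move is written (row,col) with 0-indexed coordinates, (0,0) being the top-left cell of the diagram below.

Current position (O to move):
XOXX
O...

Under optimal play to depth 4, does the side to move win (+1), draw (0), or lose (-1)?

value(XOXX/O..., O) = 0

p1 O@[XOXX/O...]: (1,1)[XOXX/OO..]+0* (1,2)[XOXX/O.O.]+0 (1,3)[XOXX/O..O]+0
p2 X@[XOXX/OO..]: (1,2)[XOXX/OOX.]+0* (1,3)[XOXX/OO.X]-1
p3 O@[XOXX/OOX.]: (1,3)[XOXX/OOXO]+0*
p4 X@[XOXX/OOXO] terminal +0; root [XOXX/O...] d4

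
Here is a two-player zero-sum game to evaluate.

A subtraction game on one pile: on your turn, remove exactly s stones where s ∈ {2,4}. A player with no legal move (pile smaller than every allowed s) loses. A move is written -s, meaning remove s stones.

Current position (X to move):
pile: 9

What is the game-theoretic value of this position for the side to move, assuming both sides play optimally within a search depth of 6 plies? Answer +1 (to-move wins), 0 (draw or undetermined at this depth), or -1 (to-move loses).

value(9, X) = +1

p1 X@[9]: -2[7]+1* -4[5]-1
p2 O@[7]: -2[5]-1* -4[3]-1
p3 X@[5]: -2[3]-1 -4[1]+1*
p4 O@[1] terminal -1; root [9] d6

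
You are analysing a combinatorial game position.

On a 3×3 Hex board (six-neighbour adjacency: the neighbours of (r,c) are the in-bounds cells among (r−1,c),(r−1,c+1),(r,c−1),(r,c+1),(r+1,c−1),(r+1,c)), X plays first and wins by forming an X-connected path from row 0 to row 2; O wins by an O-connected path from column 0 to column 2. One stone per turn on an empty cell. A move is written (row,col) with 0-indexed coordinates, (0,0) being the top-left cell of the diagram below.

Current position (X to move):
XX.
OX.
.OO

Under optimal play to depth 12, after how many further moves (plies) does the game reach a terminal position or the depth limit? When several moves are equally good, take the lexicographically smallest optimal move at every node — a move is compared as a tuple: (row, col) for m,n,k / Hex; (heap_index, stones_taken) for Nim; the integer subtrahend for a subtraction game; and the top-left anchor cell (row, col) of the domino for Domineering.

PV length from [XX./OX./.OO]: 1 ply

p1 X@[XX./OX./.OO]: (0,2)[XXX/OX./.OO]-1 (1,2)[XX./OXX/.OO]-1 (2,0)[XX./OX./XOO]+1*
p2 O@[XX./OX./XOO] terminal -1; root [XX./OX./.OO] d12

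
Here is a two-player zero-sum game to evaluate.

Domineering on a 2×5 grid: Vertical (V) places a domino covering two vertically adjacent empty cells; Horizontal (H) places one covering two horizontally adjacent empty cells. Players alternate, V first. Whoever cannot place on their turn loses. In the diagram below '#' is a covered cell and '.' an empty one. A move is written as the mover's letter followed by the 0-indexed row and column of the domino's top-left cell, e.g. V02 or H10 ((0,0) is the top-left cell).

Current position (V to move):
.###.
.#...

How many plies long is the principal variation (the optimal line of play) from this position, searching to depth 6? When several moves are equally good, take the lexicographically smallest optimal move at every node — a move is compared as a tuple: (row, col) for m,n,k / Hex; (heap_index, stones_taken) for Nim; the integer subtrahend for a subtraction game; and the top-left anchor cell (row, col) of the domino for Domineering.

ply 1, V at .###./.#... | V00=-1→####./##...; V04=+1→.####/.#..#*
ply 2, H at .####/.#..# | H12=-1→.####/.####*
ply 3, V at .####/.#### | V00=+1→#####/#####*
ply 4: #####/##### is terminal -1 (H); from .###./.#... depth 6

PV length from [.###./.#...]: 3 plies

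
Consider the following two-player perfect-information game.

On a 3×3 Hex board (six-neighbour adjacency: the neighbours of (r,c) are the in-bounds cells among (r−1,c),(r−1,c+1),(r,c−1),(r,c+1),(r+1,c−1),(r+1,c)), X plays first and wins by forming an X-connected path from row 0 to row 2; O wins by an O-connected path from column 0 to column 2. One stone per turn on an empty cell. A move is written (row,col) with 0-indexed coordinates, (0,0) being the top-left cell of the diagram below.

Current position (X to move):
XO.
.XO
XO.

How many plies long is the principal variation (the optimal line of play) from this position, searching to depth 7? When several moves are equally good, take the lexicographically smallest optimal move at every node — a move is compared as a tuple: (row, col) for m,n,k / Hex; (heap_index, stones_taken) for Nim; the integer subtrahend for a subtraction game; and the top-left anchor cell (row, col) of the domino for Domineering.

PV length from [XO./.XO/XO.]: 1 ply

p1 X@[XO./.XO/XO.]: (0,2)[XOX/.XO/XO.]+1* (1,0)[XO./XXO/XO.]+1 (2,2)[XO./.XO/XOX]+1
p2 O@[XOX/.XO/XO.] terminal -1; root [XO./.XO/XO.] d7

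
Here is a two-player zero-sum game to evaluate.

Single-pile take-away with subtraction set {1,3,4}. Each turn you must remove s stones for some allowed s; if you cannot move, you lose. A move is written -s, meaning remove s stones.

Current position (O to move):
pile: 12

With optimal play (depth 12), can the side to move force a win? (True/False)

O winning at [12]: True

[12] O move#1: -1:-1/11, -3:+1/9*, -4:-1/8
[9] X move#2: -1:-1/8*, -3:-1/6, -4:-1/5
[8] O move#3: -1:+1/7*, -3:-1/5, -4:-1/4
[7] X move#4: -1:-1/6*, -3:-1/4, -4:-1/3
[6] O move#5: -1:-1/5, -3:-1/3, -4:+1/2*
[2] X move#6: -1:-1/1*
[1] O move#7: -1:+1/0*
[0] end (terminal -1, X#8); searched 12 to 12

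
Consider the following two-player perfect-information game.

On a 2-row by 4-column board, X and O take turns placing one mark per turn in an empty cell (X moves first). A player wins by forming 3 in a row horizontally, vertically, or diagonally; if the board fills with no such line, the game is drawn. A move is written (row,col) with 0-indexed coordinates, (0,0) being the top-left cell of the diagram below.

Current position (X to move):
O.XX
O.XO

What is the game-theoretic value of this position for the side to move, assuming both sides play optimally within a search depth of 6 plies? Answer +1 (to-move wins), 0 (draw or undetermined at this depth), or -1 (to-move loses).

p1 X@[O.XX/O.XO]: (0,1)[OXXX/O.XO]+1* (1,1)[O.XX/OXXO]+0
p2 O@[OXXX/O.XO] terminal -1; root [O.XX/O.XO] d6

value(O.XX/O.XO, X) = +1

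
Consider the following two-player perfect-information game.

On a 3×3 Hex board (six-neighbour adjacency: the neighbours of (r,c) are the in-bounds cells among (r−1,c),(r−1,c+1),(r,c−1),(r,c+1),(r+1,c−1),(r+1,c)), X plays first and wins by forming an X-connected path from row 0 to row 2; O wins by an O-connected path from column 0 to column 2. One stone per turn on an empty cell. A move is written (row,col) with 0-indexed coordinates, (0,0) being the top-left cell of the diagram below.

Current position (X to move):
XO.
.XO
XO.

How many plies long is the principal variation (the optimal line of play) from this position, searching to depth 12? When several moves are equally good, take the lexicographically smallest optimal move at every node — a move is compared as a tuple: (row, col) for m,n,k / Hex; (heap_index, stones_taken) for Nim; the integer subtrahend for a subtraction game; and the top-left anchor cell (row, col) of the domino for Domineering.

ply 1, X at XO./.XO/XO. | (0,2)=+1→XOX/.XO/XO.*; (1,0)=+1→XO./XXO/XO.; (2,2)=+1→XO./.XO/XOX
ply 2: XOX/.XO/XO. is terminal -1 (O); from XO./.XO/XO. depth 12

PV length from [XO./.XO/XO.]: 1 ply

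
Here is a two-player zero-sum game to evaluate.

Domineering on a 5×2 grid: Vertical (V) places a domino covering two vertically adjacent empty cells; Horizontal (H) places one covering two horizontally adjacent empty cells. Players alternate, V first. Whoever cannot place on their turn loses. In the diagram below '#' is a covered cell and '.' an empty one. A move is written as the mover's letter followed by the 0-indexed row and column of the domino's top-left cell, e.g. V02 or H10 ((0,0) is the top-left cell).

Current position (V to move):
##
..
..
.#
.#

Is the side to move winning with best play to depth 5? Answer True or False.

V winning at [##/../../.#/.#]: True

p1 V@[##/../../.#/.#]: V10[##/#./#./.#/.#]+1* V11[##/.#/.#/.#/.#]+1 V20[##/../#./##/.#]-1 V30[##/../../##/##]-1
p2 H@[##/#./#./.#/.#] terminal -1; root [##/../../.#/.#] d5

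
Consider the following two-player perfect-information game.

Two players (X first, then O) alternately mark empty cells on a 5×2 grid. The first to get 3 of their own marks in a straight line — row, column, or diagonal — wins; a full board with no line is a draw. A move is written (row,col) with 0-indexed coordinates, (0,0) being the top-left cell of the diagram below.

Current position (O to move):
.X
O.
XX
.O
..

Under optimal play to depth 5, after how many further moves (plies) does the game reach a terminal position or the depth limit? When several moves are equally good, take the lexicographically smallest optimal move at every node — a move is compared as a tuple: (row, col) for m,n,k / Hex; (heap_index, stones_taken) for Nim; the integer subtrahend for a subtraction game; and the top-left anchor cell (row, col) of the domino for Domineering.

PV length from [.X/O./XX/.O/..]: 5 plies

p1 O@[.X/O./XX/.O/..]: (0,0)[OX/O./XX/.O/..]-1 (1,1)[.X/OO/XX/.O/..]+0* (3,0)[.X/O./XX/OO/..]-1 (4,0)[.X/O./XX/.O/O.]-1 (4,1)[.X/O./XX/.O/.O]-1
p2 X@[.X/OO/XX/.O/..]: (0,0)[XX/OO/XX/.O/..]+0* (3,0)[.X/OO/XX/XO/..]+0 (4,0)[.X/OO/XX/.O/X.]+0 (4,1)[.X/OO/XX/.O/.X]+0
p3 O@[XX/OO/XX/.O/..]: (3,0)[XX/OO/XX/OO/..]+0* (4,0)[XX/OO/XX/.O/O.]+0 (4,1)[XX/OO/XX/.O/.O]+0
p4 X@[XX/OO/XX/OO/..]: (4,0)[XX/OO/XX/OO/X.]+0* (4,1)[XX/OO/XX/OO/.X]+0
p5 O@[XX/OO/XX/OO/X.]: (4,1)[XX/OO/XX/OO/XO]+0*
p6 X@[XX/OO/XX/OO/XO] terminal +0; root [.X/O./XX/.O/..] d5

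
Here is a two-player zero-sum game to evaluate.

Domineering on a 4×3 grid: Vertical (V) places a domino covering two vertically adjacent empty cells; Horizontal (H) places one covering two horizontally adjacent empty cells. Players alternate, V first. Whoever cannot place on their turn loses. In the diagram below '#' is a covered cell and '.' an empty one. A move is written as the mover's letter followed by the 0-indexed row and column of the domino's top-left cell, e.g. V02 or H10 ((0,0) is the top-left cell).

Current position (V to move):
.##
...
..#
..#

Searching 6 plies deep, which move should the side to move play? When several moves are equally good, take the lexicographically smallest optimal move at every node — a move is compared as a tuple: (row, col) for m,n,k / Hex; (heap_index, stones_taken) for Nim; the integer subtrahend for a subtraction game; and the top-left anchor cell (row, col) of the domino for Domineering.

ply 1, V at .##/.../..#/..# | V00=-1→###/#../..#/..#; V10=+1→.##/#../#.#/..#*; V11=+1→.##/.#./.##/..#; V20=+1→.##/.../#.#/#.#; V21=+1→.##/.../.##/.##
ply 2, H at .##/#../#.#/..# | H11=-1→.##/###/#.#/..#*; H30=-1→.##/#../#.#/###
ply 3, V at .##/###/#.#/..# | V21=+1→.##/###/###/.##*
ply 4: .##/###/###/.## is terminal -1 (H); from .##/.../..#/..# depth 6

V's best at [.##/.../..#/..#]: V10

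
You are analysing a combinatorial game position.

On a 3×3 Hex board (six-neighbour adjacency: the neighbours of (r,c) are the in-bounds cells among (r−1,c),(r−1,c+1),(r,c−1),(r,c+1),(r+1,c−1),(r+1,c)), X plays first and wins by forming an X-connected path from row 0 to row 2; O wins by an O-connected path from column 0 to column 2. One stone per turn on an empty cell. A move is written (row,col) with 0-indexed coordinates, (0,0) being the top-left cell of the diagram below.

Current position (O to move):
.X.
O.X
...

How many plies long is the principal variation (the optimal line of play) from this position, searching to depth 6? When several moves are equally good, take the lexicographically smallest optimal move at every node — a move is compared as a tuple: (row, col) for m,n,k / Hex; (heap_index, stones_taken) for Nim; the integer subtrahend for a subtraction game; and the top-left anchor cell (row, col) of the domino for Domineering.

PV length from [.X./O.X/...]: 6 plies

[.X./O.X/...] O move#1: (0,0):-1/OX./O.X/...*, (0,2):-1/.XO/O.X/..., (1,1):-1/.X./OOX/..., (2,0):-1/.X./O.X/O.., (2,1):-1/.X./O.X/.O., (2,2):-1/.X./O.X/..O
[OX./O.X/...] X move#2: (0,2):+1/OXX/O.X/...*, (1,1):+1/OX./OXX/..., (2,0):+1/OX./O.X/X.., (2,1):+1/OX./O.X/.X., (2,2):+1/OX./O.X/..X
[OXX/O.X/...] O move#3: (1,1):-1/OXX/OOX/...*, (2,0):-1/OXX/O.X/O.., (2,1):-1/OXX/O.X/.O., (2,2):-1/OXX/O.X/..O
[OXX/OOX/...] X move#4: (2,0):+1/OXX/OOX/X..*, (2,1):+1/OXX/OOX/.X., (2,2):+1/OXX/OOX/..X
[OXX/OOX/X..] O move#5: (2,1):-1/OXX/OOX/XO.*, (2,2):-1/OXX/OOX/X.O
[OXX/OOX/XO.] X move#6: (2,2):+1/OXX/OOX/XOX*
[OXX/OOX/XOX] end (terminal -1, O#7); searched .X./O.X/... to 6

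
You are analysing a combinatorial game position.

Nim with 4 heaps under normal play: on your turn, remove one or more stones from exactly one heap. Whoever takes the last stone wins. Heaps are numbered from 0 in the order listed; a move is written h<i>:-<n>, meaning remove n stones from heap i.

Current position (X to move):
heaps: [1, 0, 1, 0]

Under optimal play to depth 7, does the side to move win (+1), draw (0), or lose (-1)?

p1 X@[(1,0,1,0)]: h0:-1[(0,0,1,0)]-1* h2:-1[(1,0,0,0)]-1
p2 O@[(0,0,1,0)]: h2:-1[(0,0,0,0)]+1*
p3 X@[(0,0,0,0)] terminal -1; root [(1,0,1,0)] d7

value((1,0,1,0), X) = -1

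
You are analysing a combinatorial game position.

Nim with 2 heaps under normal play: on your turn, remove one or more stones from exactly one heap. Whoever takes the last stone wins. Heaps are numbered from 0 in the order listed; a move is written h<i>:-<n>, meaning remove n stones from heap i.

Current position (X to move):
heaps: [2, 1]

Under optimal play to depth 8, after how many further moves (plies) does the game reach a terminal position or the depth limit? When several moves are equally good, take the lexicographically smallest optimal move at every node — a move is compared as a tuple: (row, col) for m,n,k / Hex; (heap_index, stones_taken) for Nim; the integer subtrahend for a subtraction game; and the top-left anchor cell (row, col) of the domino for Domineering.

[(2,1)] X move#1: h0:-1:+1/(1,1)*, h0:-2:-1/(0,1), h1:-1:-1/(2,0)
[(1,1)] O move#2: h0:-1:-1/(0,1)*, h1:-1:-1/(1,0)
[(0,1)] X move#3: h1:-1:+1/(0,0)*
[(0,0)] end (terminal -1, O#4); searched (2,1) to 8

PV length from [(2,1)]: 3 plies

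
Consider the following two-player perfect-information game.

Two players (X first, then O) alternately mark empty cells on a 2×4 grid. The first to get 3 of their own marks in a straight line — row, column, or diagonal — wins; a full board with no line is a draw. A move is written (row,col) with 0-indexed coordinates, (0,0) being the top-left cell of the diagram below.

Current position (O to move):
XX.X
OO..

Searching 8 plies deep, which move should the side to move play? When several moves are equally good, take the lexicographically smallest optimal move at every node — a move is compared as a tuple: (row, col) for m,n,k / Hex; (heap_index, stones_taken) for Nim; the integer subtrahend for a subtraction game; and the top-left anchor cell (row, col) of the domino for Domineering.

ply 1, O at XX.X/OO.. | (0,2)=+0→XXOX/OO..; (1,2)=+1→XX.X/OOO.*; (1,3)=-1→XX.X/OO.O
ply 2: XX.X/OOO. is terminal -1 (X); from XX.X/OO.. depth 8

O's best at [XX.X/OO..]: (1,2)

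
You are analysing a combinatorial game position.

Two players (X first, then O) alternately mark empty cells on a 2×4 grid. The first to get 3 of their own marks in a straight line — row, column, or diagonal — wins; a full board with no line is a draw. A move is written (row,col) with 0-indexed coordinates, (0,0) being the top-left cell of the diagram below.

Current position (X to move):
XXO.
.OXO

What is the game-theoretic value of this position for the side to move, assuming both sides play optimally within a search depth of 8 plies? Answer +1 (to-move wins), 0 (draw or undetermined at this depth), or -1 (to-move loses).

p1 X@[XXO./.OXO]: (0,3)[XXOX/.OXO]+0* (1,0)[XXO./XOXO]+0
p2 O@[XXOX/.OXO]: (1,0)[XXOX/OOXO]+0*
p3 X@[XXOX/OOXO] terminal +0; root [XXO./.OXO] d8

value(XXO./.OXO, X) = 0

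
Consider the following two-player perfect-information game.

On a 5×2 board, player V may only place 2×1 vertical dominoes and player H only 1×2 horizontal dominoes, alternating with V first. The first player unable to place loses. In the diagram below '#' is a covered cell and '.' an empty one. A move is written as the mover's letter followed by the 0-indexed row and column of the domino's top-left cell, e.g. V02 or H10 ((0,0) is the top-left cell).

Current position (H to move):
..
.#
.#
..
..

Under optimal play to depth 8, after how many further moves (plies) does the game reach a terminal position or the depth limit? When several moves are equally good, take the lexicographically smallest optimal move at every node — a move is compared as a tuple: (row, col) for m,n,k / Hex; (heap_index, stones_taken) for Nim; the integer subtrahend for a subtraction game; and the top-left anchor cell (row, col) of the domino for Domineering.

ply 1, H at ../.#/.#/../.. | H00=-1→##/.#/.#/../..; H30=+1→../.#/.#/##/..*; H40=+1→../.#/.#/../##
ply 2, V at ../.#/.#/##/.. | V00=-1→#./##/.#/##/..*; V10=-1→../##/##/##/..
ply 3, H at #./##/.#/##/.. | H40=+1→#./##/.#/##/##*
ply 4: #./##/.#/##/## is terminal -1 (V); from ../.#/.#/../.. depth 8

PV length from [../.#/.#/../..]: 3 plies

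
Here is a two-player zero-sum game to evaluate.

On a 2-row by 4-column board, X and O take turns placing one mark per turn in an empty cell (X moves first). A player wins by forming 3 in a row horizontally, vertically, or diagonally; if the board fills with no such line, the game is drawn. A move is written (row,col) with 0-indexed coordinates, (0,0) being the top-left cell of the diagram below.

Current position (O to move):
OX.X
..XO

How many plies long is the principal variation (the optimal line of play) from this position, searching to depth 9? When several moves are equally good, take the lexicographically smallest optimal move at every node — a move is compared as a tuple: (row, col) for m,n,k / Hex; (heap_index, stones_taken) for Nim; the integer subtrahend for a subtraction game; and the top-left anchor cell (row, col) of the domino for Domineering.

[OX.X/..XO] O move#1: (0,2):+0/OXOX/..XO*, (1,0):-1/OX.X/O.XO, (1,1):-1/OX.X/.OXO
[OXOX/..XO] X move#2: (1,0):+0/OXOX/X.XO*, (1,1):+0/OXOX/.XXO
[OXOX/X.XO] O move#3: (1,1):+0/OXOX/XOXO*
[OXOX/XOXO] end (terminal +0, X#4); searched OX.X/..XO to 9

PV length from [OX.X/..XO]: 3 plies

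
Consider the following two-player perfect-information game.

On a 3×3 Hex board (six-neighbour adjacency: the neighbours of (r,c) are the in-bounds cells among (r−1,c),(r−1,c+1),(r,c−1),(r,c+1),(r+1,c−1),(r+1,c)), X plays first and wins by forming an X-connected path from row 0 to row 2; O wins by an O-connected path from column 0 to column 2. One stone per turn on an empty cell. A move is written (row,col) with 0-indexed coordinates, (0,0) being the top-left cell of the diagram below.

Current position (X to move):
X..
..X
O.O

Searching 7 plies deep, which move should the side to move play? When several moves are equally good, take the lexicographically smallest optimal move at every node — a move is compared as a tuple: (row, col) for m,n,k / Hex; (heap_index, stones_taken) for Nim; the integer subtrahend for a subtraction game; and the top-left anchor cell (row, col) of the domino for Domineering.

[X../..X/O.O] X move#1: (0,1):-1/XX./..X/O.O, (0,2):-1/X.X/..X/O.O, (1,0):-1/X../X.X/O.O, (1,1):-1/X../.XX/O.O, (2,1):+1/X../..X/OXO*
[X../..X/OXO] O move#2: (0,1):-1/XO./..X/OXO*, (0,2):-1/X.O/..X/OXO, (1,0):-1/X../O.X/OXO, (1,1):-1/X../.OX/OXO
[XO./..X/OXO] X move#3: (0,2):+1/XOX/..X/OXO*, (1,0):+1/XO./X.X/OXO, (1,1):+1/XO./.XX/OXO
[XOX/..X/OXO] end (terminal -1, O#4); searched X../..X/O.O to 7

X's best at [X../..X/O.O]: (2,1)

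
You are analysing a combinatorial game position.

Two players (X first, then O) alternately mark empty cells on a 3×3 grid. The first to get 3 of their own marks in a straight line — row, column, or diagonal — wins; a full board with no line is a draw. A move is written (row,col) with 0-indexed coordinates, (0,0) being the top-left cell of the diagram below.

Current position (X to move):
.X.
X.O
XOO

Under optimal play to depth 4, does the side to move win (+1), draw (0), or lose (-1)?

value(.X./X.O/XOO, X) = +1

[.X./X.O/XOO] X move#1: (0,0):+1/XX./X.O/XOO*, (0,2):+1/.XX/X.O/XOO, (1,1):-1/.X./XXO/XOO
[XX./X.O/XOO] end (terminal -1, O#2); searched .X./X.O/XOO to 4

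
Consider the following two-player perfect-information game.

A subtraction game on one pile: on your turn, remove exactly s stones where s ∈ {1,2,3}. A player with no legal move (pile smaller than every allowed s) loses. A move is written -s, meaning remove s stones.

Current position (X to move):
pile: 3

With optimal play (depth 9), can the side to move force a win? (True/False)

X winning at [3]: True

ply 1, X at 3 | -1=-1→2; -2=-1→1; -3=+1→0*
ply 2: 0 is terminal -1 (O); from 3 depth 9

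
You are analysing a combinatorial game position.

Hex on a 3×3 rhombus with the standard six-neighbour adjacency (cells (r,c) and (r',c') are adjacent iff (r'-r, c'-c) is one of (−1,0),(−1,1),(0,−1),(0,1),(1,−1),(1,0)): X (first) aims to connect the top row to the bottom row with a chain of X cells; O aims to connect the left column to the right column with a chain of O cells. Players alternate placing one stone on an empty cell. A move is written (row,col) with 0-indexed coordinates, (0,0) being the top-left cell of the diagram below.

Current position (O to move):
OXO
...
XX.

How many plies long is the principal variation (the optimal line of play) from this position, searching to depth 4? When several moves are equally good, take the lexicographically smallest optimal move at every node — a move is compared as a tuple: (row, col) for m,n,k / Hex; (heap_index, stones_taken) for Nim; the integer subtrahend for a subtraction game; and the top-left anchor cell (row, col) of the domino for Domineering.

PV length from [OXO/.../XX.]: 2 plies

p1 O@[OXO/.../XX.]: (1,0)[OXO/O../XX.]-1* (1,1)[OXO/.O./XX.]-1 (1,2)[OXO/..O/XX.]-1 (2,2)[OXO/.../XXO]-1
p2 X@[OXO/O../XX.]: (1,1)[OXO/OX./XX.]+1* (1,2)[OXO/O.X/XX.]-1 (2,2)[OXO/O../XXX]-1
p3 O@[OXO/OX./XX.] terminal -1; root [OXO/.../XX.] d4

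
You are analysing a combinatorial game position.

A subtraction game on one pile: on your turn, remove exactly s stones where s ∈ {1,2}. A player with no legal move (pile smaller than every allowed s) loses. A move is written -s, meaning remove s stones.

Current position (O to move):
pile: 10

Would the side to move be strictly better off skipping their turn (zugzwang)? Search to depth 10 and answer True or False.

ply 1, O at 10 | -1=+1→9*; -2=-1→8
ply 2, X at 9 | -1=-1→8*; -2=-1→7
ply 3, O at 8 | -1=-1→7; -2=+1→6*
ply 4, X at 6 | -1=-1→5*; -2=-1→4
ply 5, O at 5 | -1=-1→4; -2=+1→3*
ply 6, X at 3 | -1=-1→2*; -2=-1→1
ply 7, O at 2 | -1=-1→1; -2=+1→0*
ply 8: 0 is terminal -1 (X); from 10 depth 10
pass branch (X moves first from the same position):
  | ply 1, X at 10 | -1=+1→9*; -2=-1→8
  | ply 2, O at 9 | -1=-1→8*; -2=-1→7
  | ply 3, X at 8 | -1=-1→7; -2=+1→6*
  | ply 4, O at 6 | -1=-1→5*; -2=-1→4
  | ply 5, X at 5 | -1=-1→4; -2=+1→3*
  | ply 6, O at 3 | -1=-1→2*; -2=-1→1
  | ply 7, X at 2 | -1=-1→1; -2=+1→0*
  | ply 8: 0 is terminal -1 (O); from 10 depth 10
O moving scores +1; O passing scores -1

zugzwang(10, O) = False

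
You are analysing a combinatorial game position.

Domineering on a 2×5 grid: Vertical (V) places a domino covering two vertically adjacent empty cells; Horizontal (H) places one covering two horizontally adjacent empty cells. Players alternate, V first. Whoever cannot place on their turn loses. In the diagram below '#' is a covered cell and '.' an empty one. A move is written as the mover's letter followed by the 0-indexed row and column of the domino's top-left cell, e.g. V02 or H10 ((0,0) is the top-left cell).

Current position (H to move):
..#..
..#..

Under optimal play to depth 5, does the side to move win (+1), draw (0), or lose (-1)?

ply 1, H at ..#../..#.. | H00=-1→###../..#..*; H03=-1→..###/..#..; H10=-1→..#../###..; H13=-1→..#../..###
ply 2, V at ###../..#.. | V03=+1→####./..##.*; V04=+1→###.#/..#.#
ply 3, H at ####./..##. | H10=-1→####./####.*
ply 4, V at ####./####. | V04=+1→#####/#####*
ply 5: #####/##### is terminal -1 (H); from ..#../..#.. depth 5

value(..#../..#.., H) = -1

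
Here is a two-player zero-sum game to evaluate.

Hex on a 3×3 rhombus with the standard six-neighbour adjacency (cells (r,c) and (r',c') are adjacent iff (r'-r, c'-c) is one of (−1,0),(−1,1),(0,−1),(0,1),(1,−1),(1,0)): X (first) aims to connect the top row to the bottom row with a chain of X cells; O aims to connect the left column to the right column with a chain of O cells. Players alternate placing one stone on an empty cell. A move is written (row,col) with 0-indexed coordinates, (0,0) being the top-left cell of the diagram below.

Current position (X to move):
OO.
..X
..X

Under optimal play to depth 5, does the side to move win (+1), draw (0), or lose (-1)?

[OO./..X/..X] X move#1: (0,2):+1/OOX/..X/..X*, (1,0):-1/OO./X.X/..X, (1,1):-1/OO./.XX/..X, (2,0):-1/OO./..X/X.X, (2,1):-1/OO./..X/.XX
[OOX/..X/..X] end (terminal -1, O#2); searched OO./..X/..X to 5

value(OO./..X/..X, X) = +1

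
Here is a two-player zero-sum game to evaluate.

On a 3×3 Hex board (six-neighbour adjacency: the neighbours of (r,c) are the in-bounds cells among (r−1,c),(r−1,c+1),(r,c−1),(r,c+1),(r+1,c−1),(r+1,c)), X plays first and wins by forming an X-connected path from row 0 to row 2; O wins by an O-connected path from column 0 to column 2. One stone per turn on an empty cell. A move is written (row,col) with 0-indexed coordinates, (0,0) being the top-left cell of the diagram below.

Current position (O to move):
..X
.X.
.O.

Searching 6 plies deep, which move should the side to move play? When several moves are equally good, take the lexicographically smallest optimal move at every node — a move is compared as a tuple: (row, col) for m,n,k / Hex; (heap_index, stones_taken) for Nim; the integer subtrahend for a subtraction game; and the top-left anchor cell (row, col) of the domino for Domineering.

O's best at [..X/.X./.O.]: (2,0)

p1 O@[..X/.X./.O.]: (0,0)[O.X/.X./.O.]-1 (0,1)[.OX/.X./.O.]-1 (1,0)[..X/OX./.O.]-1 (1,2)[..X/.XO/.O.]-1 (2,0)[..X/.X./OO.]+1* (2,2)[..X/.X./.OO]-1
p2 X@[..X/.X./OO.]: (0,0)[X.X/.X./OO.]-1* (0,1)[.XX/.X./OO.]-1 (1,0)[..X/XX./OO.]-1 (1,2)[..X/.XX/OO.]-1 (2,2)[..X/.X./OOX]-1
p3 O@[X.X/.X./OO.]: (0,1)[XOX/.X./OO.]+1* (1,0)[X.X/OX./OO.]+1 (1,2)[X.X/.XO/OO.]+1 (2,2)[X.X/.X./OOO]+1
p4 X@[XOX/.X./OO.]: (1,0)[XOX/XX./OO.]-1* (1,2)[XOX/.XX/OO.]-1 (2,2)[XOX/.X./OOX]-1
p5 O@[XOX/XX./OO.]: (1,2)[XOX/XXO/OO.]+1* (2,2)[XOX/XX./OOO]+1
p6 X@[XOX/XXO/OO.] terminal -1; root [..X/.X./.O.] d6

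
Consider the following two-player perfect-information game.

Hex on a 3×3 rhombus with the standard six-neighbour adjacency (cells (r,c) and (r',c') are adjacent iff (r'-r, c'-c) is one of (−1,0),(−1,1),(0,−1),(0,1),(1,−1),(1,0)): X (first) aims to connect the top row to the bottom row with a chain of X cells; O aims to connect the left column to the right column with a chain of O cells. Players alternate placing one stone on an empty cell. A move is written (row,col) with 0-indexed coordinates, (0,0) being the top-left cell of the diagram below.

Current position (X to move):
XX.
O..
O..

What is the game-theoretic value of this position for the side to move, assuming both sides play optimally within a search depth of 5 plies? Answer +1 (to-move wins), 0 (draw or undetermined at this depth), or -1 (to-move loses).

p1 X@[XX./O../O..]: (0,2)[XXX/O../O..]-1 (1,1)[XX./OX./O..]-1 (1,2)[XX./O.X/O..]+1* (2,1)[XX./O../OX.]-1 (2,2)[XX./O../O.X]-1
p2 O@[XX./O.X/O..]: (0,2)[XXO/O.X/O..]-1* (1,1)[XX./OOX/O..]-1 (2,1)[XX./O.X/OO.]-1 (2,2)[XX./O.X/O.O]-1
p3 X@[XXO/O.X/O..]: (1,1)[XXO/OXX/O..]+1* (2,1)[XXO/O.X/OX.]-1 (2,2)[XXO/O.X/O.X]-1
p4 O@[XXO/OXX/O..]: (2,1)[XXO/OXX/OO.]-1* (2,2)[XXO/OXX/O.O]-1
p5 X@[XXO/OXX/OO.]: (2,2)[XXO/OXX/OOX]+1*
p6 O@[XXO/OXX/OOX] terminal -1; root [XX./O../O..] d5

value(XX./O../O.., X) = +1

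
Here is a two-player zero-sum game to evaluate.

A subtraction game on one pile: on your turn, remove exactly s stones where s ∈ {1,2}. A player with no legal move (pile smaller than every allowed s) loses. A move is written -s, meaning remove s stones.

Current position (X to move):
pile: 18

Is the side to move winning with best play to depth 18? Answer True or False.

X winning at [18]: False

p1 X@[18]: -1[17]-1* -2[16]-1
p2 O@[17]: -1[16]-1 -2[15]+1*
p3 X@[15]: -1[14]-1* -2[13]-1
p4 O@[14]: -1[13]-1 -2[12]+1*
p5 X@[12]: -1[11]-1* -2[10]-1
p6 O@[11]: -1[10]-1 -2[9]+1*
p7 X@[9]: -1[8]-1* -2[7]-1
p8 O@[8]: -1[7]-1 -2[6]+1*
p9 X@[6]: -1[5]-1* -2[4]-1
p10 O@[5]: -1[4]-1 -2[3]+1*
p11 X@[3]: -1[2]-1* -2[1]-1
p12 O@[2]: -1[1]-1 -2[0]+1*
p13 X@[0] terminal -1; root [18] d18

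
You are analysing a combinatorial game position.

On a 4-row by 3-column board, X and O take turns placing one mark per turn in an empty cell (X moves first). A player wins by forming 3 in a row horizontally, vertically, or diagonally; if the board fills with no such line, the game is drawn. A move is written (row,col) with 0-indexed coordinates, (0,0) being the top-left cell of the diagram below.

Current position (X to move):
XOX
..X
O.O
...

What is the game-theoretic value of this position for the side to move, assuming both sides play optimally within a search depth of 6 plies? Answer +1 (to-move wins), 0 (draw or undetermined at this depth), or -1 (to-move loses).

value(XOX/..X/O.O/..., X) = +1

p1 X@[XOX/..X/O.O/...]: (1,0)[XOX/X.X/O.O/...]-1 (1,1)[XOX/.XX/O.O/...]-1 (2,1)[XOX/..X/OXO/...]+1* (3,0)[XOX/..X/O.O/X..]-1 (3,1)[XOX/..X/O.O/.X.]-1 (3,2)[XOX/..X/O.O/..X]-1
p2 O@[XOX/..X/OXO/...]: (1,0)[XOX/O.X/OXO/...]-1* (1,1)[XOX/.OX/OXO/...]-1 (3,0)[XOX/..X/OXO/O..]-1 (3,1)[XOX/..X/OXO/.O.]-1 (3,2)[XOX/..X/OXO/..O]-1
p3 X@[XOX/O.X/OXO/...]: (1,1)[XOX/OXX/OXO/...]-1 (3,0)[XOX/O.X/OXO/X..]+1* (3,1)[XOX/O.X/OXO/.X.]-1 (3,2)[XOX/O.X/OXO/..X]-1
p4 O@[XOX/O.X/OXO/X..] terminal -1; root [XOX/..X/O.O/...] d6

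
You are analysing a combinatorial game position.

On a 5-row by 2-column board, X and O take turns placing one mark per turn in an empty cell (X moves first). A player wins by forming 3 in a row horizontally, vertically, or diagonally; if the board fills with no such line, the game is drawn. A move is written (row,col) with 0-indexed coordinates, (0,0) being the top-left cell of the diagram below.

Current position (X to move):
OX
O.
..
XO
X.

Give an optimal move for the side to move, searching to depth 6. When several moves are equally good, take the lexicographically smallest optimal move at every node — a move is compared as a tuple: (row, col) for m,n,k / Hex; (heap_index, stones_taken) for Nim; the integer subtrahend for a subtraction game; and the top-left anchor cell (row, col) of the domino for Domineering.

X's best at [OX/O./../XO/X.]: (2,0)

[OX/O./../XO/X.] X move#1: (1,1):-1/OX/OX/../XO/X., (2,0):+1/OX/O./X./XO/X.*, (2,1):-1/OX/O./.X/XO/X., (4,1):-1/OX/O./../XO/XX
[OX/O./X./XO/X.] end (terminal -1, O#2); searched OX/O./../XO/X. to 6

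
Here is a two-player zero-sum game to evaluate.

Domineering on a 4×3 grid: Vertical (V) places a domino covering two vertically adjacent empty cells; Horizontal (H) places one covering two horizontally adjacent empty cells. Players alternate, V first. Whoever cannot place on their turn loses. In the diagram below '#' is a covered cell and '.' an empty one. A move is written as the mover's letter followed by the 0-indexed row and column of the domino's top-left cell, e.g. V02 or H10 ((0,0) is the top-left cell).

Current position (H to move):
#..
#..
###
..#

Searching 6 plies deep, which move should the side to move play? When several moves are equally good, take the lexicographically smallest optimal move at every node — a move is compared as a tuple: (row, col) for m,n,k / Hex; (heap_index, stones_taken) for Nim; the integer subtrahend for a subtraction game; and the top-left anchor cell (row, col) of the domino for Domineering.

H's best at [#../#../###/..#]: H01

[#../#../###/..#] H move#1: H01:+1/###/#../###/..#*, H11:+1/#../###/###/..#, H30:-1/#../#../###/###
[###/#../###/..#] end (terminal -1, V#2); searched #../#../###/..# to 6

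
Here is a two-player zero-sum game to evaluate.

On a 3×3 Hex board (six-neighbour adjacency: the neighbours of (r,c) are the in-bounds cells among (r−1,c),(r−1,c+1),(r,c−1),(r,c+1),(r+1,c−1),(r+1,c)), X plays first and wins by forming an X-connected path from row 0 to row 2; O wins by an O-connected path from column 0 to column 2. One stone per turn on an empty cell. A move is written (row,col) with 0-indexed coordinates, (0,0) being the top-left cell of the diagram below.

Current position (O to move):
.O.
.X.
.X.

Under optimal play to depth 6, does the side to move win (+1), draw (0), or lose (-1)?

[.O./.X./.X.] O move#1: (0,0):-1/OO./.X./.X., (0,2):+1/.OO/.X./.X.*, (1,0):-1/.O./OX./.X., (1,2):-1/.O./.XO/.X., (2,0):-1/.O./.X./OX., (2,2):-1/.O./.X./.XO
[.OO/.X./.X.] X move#2: (0,0):-1/XOO/.X./.X.*, (1,0):-1/.OO/XX./.X., (1,2):-1/.OO/.XX/.X., (2,0):-1/.OO/.X./XX., (2,2):-1/.OO/.X./.XX
[XOO/.X./.X.] O move#3: (1,0):+1/XOO/OX./.X.*, (1,2):-1/XOO/.XO/.X., (2,0):-1/XOO/.X./OX., (2,2):-1/XOO/.X./.XO
[XOO/OX./.X.] end (terminal -1, X#4); searched .O./.X./.X. to 6

value(.O./.X./.X., O) = +1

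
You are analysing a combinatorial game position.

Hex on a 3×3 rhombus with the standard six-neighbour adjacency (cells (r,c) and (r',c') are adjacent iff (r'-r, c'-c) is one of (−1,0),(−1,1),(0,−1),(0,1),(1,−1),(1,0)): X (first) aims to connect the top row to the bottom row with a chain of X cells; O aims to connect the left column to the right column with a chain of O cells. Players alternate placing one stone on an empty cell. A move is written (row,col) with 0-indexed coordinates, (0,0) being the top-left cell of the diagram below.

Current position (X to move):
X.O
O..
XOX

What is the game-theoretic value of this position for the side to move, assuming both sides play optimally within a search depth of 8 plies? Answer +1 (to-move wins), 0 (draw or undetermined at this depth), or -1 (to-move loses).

value(X.O/O../XOX, X) = -1

[X.O/O../XOX] X move#1: (0,1):-1/XXO/O../XOX*, (1,1):-1/X.O/OX./XOX, (1,2):-1/X.O/O.X/XOX
[XXO/O../XOX] O move#2: (1,1):+1/XXO/OO./XOX*, (1,2):-1/XXO/O.O/XOX
[XXO/OO./XOX] end (terminal -1, X#3); searched X.O/O../XOX to 8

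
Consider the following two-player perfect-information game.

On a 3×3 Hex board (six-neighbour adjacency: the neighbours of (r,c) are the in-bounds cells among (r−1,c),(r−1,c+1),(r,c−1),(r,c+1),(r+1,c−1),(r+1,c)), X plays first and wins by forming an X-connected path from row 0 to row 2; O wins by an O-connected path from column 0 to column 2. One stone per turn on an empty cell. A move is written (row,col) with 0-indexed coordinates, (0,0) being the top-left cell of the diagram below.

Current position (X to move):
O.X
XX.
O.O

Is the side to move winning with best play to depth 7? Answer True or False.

[O.X/XX./O.O] X move#1: (0,1):-1/OXX/XX./O.O, (1,2):-1/O.X/XXX/O.O, (2,1):+1/O.X/XX./OXO*
[O.X/XX./OXO] end (terminal -1, O#2); searched O.X/XX./O.O to 7

X winning at [O.X/XX./O.O]: True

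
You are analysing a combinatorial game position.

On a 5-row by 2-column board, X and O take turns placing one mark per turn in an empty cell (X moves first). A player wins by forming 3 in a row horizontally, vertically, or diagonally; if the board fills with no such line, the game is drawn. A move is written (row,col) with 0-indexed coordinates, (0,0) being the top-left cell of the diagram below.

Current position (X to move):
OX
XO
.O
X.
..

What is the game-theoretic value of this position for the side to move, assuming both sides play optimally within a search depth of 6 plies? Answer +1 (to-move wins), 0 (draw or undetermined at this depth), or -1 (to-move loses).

value(OX/XO/.O/X./.., X) = +1

p1 X@[OX/XO/.O/X./..]: (2,0)[OX/XO/XO/X./..]+1* (3,1)[OX/XO/.O/XX/..]+0 (4,0)[OX/XO/.O/X./X.]-1 (4,1)[OX/XO/.O/X./.X]-1
p2 O@[OX/XO/XO/X./..] terminal -1; root [OX/XO/.O/X./..] d6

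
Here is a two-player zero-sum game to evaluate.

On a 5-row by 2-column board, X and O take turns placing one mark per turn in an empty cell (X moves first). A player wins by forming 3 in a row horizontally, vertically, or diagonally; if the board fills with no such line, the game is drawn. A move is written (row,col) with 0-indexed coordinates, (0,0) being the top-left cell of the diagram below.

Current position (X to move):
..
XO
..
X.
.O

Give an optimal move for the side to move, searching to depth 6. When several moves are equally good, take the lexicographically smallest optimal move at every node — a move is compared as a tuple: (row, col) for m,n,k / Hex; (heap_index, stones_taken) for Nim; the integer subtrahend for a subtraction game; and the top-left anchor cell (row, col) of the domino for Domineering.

X's best at [../XO/../X./.O]: (2,0)

ply 1, X at ../XO/../X./.O | (0,0)=+0→X./XO/../X./.O; (0,1)=+0→.X/XO/../X./.O; (2,0)=+1→../XO/X./X./.O*; (2,1)=+0→../XO/.X/X./.O; (3,1)=+0→../XO/../XX/.O; (4,0)=+0→../XO/../X./XO
ply 2: ../XO/X./X./.O is terminal -1 (O); from ../XO/../X./.O depth 6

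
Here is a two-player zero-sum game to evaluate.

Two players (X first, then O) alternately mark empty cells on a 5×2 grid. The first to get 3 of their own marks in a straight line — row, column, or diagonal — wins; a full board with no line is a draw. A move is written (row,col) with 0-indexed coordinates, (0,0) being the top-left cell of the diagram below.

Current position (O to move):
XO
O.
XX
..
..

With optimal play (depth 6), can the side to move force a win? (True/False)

[XO/O./XX/../..] O move#1: (1,1):+0/XO/OO/XX/../..*, (3,0):-1/XO/O./XX/O./.., (3,1):+0/XO/O./XX/.O/.., (4,0):-1/XO/O./XX/../O., (4,1):+0/XO/O./XX/../.O
[XO/OO/XX/../..] X move#2: (3,0):+0/XO/OO/XX/X./..*, (3,1):+0/XO/OO/XX/.X/.., (4,0):+0/XO/OO/XX/../X., (4,1):+0/XO/OO/XX/../.X
[XO/OO/XX/X./..] O move#3: (3,1):-1/XO/OO/XX/XO/.., (4,0):+0/XO/OO/XX/X./O.*, (4,1):-1/XO/OO/XX/X./.O
[XO/OO/XX/X./O.] X move#4: (3,1):+0/XO/OO/XX/XX/O.*, (4,1):+0/XO/OO/XX/X./OX
[XO/OO/XX/XX/O.] O move#5: (4,1):+0/XO/OO/XX/XX/OO*
[XO/OO/XX/XX/OO] end (terminal +0, X#6); searched XO/O./XX/../.. to 6

O winning at [XO/O./XX/../..]: False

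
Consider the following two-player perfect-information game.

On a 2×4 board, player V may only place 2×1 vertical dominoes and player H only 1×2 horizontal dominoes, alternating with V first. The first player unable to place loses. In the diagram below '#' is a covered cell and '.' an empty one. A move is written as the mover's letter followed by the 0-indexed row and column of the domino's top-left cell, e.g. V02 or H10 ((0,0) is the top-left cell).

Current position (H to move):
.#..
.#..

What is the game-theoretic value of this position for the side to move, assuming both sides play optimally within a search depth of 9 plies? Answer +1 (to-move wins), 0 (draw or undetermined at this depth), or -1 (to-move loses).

[.#../.#..] H move#1: H02:+1/.###/.#..*, H12:+1/.#../.###
[.###/.#..] V move#2: V00:-1/####/##..*
[####/##..] H move#3: H12:+1/####/####*
[####/####] end (terminal -1, V#4); searched .#../.#.. to 9

value(.#../.#.., H) = +1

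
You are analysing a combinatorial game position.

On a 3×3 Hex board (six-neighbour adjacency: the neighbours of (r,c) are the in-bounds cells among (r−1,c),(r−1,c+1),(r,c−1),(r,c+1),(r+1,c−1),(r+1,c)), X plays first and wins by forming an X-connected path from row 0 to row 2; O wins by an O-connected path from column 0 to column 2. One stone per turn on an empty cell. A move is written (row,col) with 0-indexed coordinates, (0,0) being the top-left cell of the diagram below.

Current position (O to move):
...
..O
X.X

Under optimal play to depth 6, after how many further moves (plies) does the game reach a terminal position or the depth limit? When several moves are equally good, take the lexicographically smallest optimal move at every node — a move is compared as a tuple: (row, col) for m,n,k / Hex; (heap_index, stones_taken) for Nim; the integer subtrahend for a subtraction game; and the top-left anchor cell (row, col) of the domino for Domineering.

[.../..O/X.X] O move#1: (0,0):-1/O../..O/X.X, (0,1):+1/.O./..O/X.X*, (0,2):-1/..O/..O/X.X, (1,0):-1/.../O.O/X.X, (1,1):-1/.../.OO/X.X, (2,1):-1/.../..O/XOX
[.O./..O/X.X] X move#2: (0,0):-1/XO./..O/X.X*, (0,2):-1/.OX/..O/X.X, (1,0):-1/.O./X.O/X.X, (1,1):-1/.O./.XO/X.X, (2,1):-1/.O./..O/XXX
[XO./..O/X.X] O move#3: (0,2):-1/XOO/..O/X.X, (1,0):+1/XO./O.O/X.X*, (1,1):-1/XO./.OO/X.X, (2,1):-1/XO./..O/XOX
[XO./O.O/X.X] X move#4: (0,2):-1/XOX/O.O/X.X*, (1,1):-1/XO./OXO/X.X, (2,1):-1/XO./O.O/XXX
[XOX/O.O/X.X] O move#5: (1,1):+1/XOX/OOO/X.X*, (2,1):-1/XOX/O.O/XOX
[XOX/OOO/X.X] end (terminal -1, X#6); searched .../..O/X.X to 6

PV length from [.../..O/X.X]: 5 plies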